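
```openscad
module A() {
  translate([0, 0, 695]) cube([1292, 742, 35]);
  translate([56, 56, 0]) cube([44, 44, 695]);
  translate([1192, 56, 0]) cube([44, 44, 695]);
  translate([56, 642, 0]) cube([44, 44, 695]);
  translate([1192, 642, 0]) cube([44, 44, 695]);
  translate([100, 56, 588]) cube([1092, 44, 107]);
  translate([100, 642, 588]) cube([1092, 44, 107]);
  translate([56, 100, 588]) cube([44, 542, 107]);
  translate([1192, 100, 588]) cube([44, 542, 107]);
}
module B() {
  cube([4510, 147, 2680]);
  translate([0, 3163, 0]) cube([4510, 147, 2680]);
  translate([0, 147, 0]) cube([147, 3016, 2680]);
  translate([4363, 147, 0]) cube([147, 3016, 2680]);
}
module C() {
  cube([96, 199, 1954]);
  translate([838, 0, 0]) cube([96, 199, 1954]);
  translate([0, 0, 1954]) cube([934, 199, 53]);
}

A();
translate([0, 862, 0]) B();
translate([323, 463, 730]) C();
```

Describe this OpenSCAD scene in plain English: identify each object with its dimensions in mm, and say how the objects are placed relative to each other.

A is a rectangular dining table. The top is 1292×742×35 mm with its upper surface at z = 730 mm. It stands on four 44×44 mm square legs, each inset 56 mm from the nearest pair of top edges, running from the floor to the underside of the top. Four apron rails, 44 mm thick and 107 mm tall, run between adjacent legs with their top edges flush with the underside of the top and their outer faces flush with the legs' outer faces.

B is a box-shaped house frame (walls only): outside footprint 4510×3310 mm, wall height 2680 mm, wall thickness 147 mm. The two y-facing walls run the full x-width; the two x-facing walls fit between the inner faces of the y-facing walls.

C is a rectangular door frame: two vertical jambs of 96×199 mm section, 1954 mm tall, with a clear opening 742 mm wide between their inner faces. A header 53 mm tall and 199 mm deep lies on top of the jambs and spans the full outside width.

The house frame is on the floor beside the table on its +y side. The door frame is on top of the table.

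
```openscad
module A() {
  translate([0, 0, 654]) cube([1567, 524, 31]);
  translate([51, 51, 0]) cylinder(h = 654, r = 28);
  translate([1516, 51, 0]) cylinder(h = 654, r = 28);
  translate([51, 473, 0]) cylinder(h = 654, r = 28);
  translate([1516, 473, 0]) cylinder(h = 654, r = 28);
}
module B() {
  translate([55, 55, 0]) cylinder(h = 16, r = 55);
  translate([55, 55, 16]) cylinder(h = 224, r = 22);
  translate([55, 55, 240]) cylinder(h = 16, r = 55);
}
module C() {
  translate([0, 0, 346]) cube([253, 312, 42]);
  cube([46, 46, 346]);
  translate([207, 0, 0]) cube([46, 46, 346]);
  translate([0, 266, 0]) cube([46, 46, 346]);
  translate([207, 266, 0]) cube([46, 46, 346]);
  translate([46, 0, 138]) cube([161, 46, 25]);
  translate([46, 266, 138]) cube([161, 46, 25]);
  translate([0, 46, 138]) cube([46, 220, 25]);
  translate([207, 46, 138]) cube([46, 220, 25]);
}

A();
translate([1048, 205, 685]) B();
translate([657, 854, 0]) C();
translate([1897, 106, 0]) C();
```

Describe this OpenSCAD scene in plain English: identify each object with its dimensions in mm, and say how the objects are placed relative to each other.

A is a table with a 1567×524 mm rectangular top, 31 mm thick, top surface at z = 685 mm, supported by four round legs of 56 mm diameter, each leg's bounding box inset 23 mm from the nearest pair of top edges, running from the floor.

B is a spool: two coaxial disc flanges of radius 55 mm and thickness 16 mm, joined by a core cylinder of radius 22 mm and height 224 mm. The lower flange rests on z = 0 and the three cylinders share a vertical axis.

C is a simple wooden stool: a rectangular seat 253 mm (x) by 312 mm (y), 42 mm thick, top face at z = 388 mm, on four square legs, each 46×46 mm in cross-section. The legs rest on z = 0, each flush with a corner of the seat. Four stretchers, 46 mm wide and 25 mm tall, connect adjacent legs with their undersides at z = 138 mm, each running between the inner faces of the legs it joins and aligned with the legs' outer faces on the other axis.

The spool is on top of the table. Two stools sit around the table at the +y, +x sides.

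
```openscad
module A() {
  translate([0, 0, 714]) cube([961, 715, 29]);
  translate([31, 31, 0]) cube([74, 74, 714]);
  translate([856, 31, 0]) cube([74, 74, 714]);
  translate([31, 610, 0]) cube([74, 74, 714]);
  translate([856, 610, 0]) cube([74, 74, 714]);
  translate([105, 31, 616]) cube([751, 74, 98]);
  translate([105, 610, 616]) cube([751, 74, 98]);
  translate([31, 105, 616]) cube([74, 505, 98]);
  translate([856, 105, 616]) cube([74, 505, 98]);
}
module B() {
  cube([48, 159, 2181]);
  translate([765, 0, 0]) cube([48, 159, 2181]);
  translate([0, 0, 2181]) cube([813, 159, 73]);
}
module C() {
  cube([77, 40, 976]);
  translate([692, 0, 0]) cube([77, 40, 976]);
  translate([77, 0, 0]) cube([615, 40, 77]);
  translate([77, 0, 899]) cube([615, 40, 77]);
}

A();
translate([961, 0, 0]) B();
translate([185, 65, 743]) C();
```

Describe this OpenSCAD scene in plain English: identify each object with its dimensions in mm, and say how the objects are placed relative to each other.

A is a rectangular dining table. The top is 961×715×29 mm with its upper surface at z = 743 mm. It stands on four 74×74 mm square legs, each inset 31 mm from the nearest pair of top edges, running from the floor to the underside of the top. Four apron rails, 74 mm thick and 98 mm tall, run between adjacent legs with their top edges flush with the underside of the top and their outer faces flush with the legs' outer faces.

B is a door frame. The clear opening is 717 mm wide and 2181 mm high. Two 48 mm wide jambs, 159 mm deep, stand either side of the opening from the floor to the top of the opening. A 73 mm thick head sits across the top of both jambs, spanning the full outside width of the frame.

C is a picture frame with a 615×822 mm rectangular opening (x by z) and a uniform 77 mm border on every side. Frame depth is 40 mm along y. It is built from two vertical stiles running the full outside height and two horizontal rails spanning the gap between the stiles.

The door frame is against the table's +x side, with their −y faces flush. The picture frame is on top of the table.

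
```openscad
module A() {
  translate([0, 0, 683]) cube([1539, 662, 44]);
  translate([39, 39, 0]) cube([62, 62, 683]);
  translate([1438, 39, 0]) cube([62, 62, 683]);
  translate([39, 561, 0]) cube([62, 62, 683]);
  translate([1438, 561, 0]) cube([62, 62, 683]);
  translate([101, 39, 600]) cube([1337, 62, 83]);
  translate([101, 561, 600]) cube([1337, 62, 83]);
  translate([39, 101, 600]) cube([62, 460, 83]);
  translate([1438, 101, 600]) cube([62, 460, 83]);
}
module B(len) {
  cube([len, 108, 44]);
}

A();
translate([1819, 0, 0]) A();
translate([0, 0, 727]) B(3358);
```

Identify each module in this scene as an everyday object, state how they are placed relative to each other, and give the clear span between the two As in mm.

A is a table. B is a beam. A beam spans the tops of two tables. The clear span between the two tables is 280 mm.

Second table starts at x = 1819; first ends at x = 1539; clear span = 1819 − 1539 = 280 mm.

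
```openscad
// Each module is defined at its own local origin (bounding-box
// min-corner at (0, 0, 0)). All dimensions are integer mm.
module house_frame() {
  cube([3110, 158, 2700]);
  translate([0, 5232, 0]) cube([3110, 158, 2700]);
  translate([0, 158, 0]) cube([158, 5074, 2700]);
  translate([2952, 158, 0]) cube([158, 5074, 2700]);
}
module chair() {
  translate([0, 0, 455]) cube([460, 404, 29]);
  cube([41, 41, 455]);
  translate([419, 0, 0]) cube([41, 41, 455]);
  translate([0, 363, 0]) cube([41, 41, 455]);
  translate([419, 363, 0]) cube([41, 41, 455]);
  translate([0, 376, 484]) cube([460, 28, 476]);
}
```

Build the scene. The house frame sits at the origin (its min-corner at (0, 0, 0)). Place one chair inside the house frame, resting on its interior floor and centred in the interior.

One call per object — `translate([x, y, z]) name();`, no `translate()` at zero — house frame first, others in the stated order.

house_frame();
translate([1325, 2493, 0]) chair();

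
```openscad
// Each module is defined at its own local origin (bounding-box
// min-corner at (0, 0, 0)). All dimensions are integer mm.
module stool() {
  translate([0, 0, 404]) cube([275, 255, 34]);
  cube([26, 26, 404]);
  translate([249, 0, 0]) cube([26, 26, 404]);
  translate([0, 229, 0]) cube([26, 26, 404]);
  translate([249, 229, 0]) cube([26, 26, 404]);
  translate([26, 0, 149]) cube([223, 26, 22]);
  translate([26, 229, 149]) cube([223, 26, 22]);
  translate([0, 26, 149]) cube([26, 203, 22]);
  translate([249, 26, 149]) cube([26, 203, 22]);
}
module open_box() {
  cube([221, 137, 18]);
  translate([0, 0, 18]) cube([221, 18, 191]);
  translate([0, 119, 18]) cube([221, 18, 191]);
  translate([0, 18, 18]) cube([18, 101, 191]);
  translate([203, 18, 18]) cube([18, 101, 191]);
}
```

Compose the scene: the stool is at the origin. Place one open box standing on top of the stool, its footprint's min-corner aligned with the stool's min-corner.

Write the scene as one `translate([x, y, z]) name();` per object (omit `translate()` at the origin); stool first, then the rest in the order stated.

stool();
translate([0, 0, 438]) open_box();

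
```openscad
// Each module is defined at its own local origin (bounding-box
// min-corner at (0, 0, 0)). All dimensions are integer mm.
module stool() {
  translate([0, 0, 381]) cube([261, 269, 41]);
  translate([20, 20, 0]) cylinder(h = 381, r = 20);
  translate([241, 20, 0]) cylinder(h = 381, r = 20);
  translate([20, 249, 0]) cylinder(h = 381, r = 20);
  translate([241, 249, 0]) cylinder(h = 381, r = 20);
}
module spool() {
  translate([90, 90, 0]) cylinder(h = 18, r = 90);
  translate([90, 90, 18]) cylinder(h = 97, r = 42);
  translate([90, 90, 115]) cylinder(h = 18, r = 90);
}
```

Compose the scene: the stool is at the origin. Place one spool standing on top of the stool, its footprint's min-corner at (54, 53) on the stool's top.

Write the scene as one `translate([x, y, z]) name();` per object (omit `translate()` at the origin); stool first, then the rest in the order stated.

stool();
translate([54, 53, 422]) spool();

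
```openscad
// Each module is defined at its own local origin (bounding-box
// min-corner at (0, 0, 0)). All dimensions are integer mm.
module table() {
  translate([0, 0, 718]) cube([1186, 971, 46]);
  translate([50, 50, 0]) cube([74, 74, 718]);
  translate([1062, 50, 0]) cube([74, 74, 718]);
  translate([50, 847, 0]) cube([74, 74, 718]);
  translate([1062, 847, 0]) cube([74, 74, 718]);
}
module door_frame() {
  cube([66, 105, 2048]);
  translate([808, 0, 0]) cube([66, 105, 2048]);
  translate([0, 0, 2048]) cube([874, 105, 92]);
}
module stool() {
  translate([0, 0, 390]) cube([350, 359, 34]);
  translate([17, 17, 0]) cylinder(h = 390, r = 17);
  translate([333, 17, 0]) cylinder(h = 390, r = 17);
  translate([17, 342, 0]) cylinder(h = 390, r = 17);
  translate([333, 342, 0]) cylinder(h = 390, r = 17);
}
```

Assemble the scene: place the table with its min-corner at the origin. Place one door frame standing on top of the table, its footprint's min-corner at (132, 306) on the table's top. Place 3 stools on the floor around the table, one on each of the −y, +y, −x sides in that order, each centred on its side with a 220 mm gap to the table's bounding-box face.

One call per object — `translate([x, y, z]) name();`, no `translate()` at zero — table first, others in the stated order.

table();
translate([132, 306, 764]) door_frame();
translate([418, -579, 0]) stool();
translate([418, 1191, 0]) stool();
translate([-570, 306, 0]) stool();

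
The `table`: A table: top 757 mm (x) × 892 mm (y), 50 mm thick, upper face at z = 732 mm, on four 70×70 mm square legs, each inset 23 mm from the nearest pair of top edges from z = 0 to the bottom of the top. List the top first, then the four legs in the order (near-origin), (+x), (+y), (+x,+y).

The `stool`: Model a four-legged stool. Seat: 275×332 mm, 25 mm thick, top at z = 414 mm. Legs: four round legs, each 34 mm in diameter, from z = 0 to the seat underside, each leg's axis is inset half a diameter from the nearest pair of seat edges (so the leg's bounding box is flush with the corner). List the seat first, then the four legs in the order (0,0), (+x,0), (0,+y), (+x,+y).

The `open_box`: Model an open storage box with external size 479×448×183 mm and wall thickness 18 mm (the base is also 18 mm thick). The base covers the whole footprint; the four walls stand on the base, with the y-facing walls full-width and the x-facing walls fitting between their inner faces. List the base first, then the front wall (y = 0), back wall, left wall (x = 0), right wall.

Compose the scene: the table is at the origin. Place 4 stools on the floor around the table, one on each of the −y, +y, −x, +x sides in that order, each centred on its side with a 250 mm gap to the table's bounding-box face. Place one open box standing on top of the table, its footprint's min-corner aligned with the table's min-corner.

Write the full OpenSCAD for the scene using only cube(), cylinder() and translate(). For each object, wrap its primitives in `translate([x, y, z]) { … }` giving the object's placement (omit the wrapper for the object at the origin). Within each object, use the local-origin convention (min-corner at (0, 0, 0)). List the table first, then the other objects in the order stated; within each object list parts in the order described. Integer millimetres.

translate([0, 0, 682]) cube([757, 892, 50]);
translate([23, 23, 0]) cube([70, 70, 682]);
translate([664, 23, 0]) cube([70, 70, 682]);
translate([23, 799, 0]) cube([70, 70, 682]);
translate([664, 799, 0]) cube([70, 70, 682]);
translate([241, -582, 0]) {
  translate([0, 0, 389]) cube([275, 332, 25]);
  translate([17, 17, 0]) cylinder(h = 389, r = 17);
  translate([258, 17, 0]) cylinder(h = 389, r = 17);
  translate([17, 315, 0]) cylinder(h = 389, r = 17);
  translate([258, 315, 0]) cylinder(h = 389, r = 17);
}
translate([241, 1142, 0]) {
  translate([0, 0, 389]) cube([275, 332, 25]);
  translate([17, 17, 0]) cylinder(h = 389, r = 17);
  translate([258, 17, 0]) cylinder(h = 389, r = 17);
  translate([17, 315, 0]) cylinder(h = 389, r = 17);
  translate([258, 315, 0]) cylinder(h = 389, r = 17);
}
translate([-525, 280, 0]) {
  translate([0, 0, 389]) cube([275, 332, 25]);
  translate([17, 17, 0]) cylinder(h = 389, r = 17);
  translate([258, 17, 0]) cylinder(h = 389, r = 17);
  translate([17, 315, 0]) cylinder(h = 389, r = 17);
  translate([258, 315, 0]) cylinder(h = 389, r = 17);
}
translate([1007, 280, 0]) {
  translate([0, 0, 389]) cube([275, 332, 25]);
  translate([17, 17, 0]) cylinder(h = 389, r = 17);
  translate([258, 17, 0]) cylinder(h = 389, r = 17);
  translate([17, 315, 0]) cylinder(h = 389, r = 17);
  translate([258, 315, 0]) cylinder(h = 389, r = 17);
}
translate([0, 0, 732]) {
  cube([479, 448, 18]);
  translate([0, 0, 18]) cube([479, 18, 165]);
  translate([0, 430, 18]) cube([479, 18, 165]);
  translate([0, 18, 18]) cube([18, 412, 165]);
  translate([461, 18, 18]) cube([18, 412, 165]);
}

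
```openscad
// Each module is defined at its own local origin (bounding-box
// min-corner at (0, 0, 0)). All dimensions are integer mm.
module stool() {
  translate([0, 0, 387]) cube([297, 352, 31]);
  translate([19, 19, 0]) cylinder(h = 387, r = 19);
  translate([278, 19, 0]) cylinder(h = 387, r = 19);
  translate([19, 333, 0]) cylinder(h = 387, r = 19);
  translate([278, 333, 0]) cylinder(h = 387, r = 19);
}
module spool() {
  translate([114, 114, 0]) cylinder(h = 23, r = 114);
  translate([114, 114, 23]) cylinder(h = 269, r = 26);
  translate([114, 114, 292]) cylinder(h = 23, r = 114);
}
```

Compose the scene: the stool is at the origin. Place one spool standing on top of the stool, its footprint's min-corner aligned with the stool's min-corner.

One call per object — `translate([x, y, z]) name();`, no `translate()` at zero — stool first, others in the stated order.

stool();
translate([0, 0, 418]) spool();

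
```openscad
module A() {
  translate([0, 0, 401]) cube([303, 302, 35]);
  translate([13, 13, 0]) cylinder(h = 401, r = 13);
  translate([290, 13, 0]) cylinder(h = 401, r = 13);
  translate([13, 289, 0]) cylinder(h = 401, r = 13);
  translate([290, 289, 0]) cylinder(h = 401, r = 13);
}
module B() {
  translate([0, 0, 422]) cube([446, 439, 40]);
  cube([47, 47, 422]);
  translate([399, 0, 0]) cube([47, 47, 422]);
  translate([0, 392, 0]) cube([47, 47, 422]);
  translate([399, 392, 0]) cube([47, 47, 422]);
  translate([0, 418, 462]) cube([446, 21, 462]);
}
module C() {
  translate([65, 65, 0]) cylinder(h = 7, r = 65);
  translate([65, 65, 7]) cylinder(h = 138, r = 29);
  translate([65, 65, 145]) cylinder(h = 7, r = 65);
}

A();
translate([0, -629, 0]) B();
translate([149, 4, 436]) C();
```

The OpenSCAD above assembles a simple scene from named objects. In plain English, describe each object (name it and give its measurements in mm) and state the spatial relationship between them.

A is a simple wooden stool: a rectangular seat 303 mm (x) by 302 mm (y), 35 mm thick, top face at z = 436 mm, on four round legs, each 26 mm in diameter. The legs rest on z = 0, each leg's axis is inset half a diameter from the nearest pair of seat edges (so the leg's bounding box is flush with the corner).

B is a chair: 446×439 mm seat, 40 mm thick, top at z = 462 mm, on four 47 mm square corner legs flush with the seat edges. A 21 mm thick backrest slab spans the full seat width, extending 462 mm above the seat top, its back face flush with the seat's +y edge.

C is a spool: two coaxial disc flanges of radius 65 mm and thickness 7 mm, joined by a core cylinder of radius 29 mm and height 138 mm. The lower flange rests on z = 0 and the three cylinders share a vertical axis.

The chair is on the floor beside the stool on its −y side. The spool is on top of the stool.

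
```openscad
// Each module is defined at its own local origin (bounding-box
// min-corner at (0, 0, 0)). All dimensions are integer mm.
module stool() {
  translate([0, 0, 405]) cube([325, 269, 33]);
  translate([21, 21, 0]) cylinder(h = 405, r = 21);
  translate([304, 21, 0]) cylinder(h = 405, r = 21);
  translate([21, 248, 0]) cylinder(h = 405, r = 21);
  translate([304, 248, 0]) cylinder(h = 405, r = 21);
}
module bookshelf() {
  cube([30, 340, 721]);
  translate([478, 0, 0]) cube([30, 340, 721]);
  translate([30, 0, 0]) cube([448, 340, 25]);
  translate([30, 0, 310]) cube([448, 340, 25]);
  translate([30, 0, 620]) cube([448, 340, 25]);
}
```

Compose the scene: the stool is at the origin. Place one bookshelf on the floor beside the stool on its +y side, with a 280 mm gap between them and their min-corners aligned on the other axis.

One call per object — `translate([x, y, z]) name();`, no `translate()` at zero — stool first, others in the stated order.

stool();
translate([0, 549, 0]) bookshelf();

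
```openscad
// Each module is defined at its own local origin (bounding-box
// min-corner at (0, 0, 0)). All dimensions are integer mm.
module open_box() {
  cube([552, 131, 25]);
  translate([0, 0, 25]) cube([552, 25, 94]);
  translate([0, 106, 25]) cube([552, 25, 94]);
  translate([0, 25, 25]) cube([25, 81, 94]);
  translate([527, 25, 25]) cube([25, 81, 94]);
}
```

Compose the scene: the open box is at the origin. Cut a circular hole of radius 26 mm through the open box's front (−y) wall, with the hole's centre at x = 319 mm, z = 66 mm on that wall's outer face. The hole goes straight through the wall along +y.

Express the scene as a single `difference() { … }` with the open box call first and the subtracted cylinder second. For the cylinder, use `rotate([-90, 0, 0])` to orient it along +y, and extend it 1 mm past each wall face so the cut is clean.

difference() {
  open_box();
  translate([319, -1, 66]) rotate([-90, 0, 0]) cylinder(h = 27, r = 26);
}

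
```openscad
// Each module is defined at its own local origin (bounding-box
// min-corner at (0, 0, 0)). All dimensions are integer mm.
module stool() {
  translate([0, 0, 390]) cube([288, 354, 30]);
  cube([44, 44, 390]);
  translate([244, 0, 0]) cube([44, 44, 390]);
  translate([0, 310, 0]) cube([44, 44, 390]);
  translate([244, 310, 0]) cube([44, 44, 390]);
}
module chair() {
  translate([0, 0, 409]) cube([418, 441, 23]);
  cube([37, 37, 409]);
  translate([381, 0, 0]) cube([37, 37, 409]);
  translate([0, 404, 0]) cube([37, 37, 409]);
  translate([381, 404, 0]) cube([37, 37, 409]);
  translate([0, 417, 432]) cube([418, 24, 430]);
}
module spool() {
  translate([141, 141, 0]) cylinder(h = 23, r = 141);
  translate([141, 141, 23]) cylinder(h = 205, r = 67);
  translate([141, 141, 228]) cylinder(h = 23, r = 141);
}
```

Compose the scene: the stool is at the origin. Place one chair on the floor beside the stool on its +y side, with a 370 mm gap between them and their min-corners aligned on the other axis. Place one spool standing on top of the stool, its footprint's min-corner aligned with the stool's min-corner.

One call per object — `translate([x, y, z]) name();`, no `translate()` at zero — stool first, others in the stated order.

stool();
translate([0, 724, 0]) chair();
translate([0, 0, 420]) spool();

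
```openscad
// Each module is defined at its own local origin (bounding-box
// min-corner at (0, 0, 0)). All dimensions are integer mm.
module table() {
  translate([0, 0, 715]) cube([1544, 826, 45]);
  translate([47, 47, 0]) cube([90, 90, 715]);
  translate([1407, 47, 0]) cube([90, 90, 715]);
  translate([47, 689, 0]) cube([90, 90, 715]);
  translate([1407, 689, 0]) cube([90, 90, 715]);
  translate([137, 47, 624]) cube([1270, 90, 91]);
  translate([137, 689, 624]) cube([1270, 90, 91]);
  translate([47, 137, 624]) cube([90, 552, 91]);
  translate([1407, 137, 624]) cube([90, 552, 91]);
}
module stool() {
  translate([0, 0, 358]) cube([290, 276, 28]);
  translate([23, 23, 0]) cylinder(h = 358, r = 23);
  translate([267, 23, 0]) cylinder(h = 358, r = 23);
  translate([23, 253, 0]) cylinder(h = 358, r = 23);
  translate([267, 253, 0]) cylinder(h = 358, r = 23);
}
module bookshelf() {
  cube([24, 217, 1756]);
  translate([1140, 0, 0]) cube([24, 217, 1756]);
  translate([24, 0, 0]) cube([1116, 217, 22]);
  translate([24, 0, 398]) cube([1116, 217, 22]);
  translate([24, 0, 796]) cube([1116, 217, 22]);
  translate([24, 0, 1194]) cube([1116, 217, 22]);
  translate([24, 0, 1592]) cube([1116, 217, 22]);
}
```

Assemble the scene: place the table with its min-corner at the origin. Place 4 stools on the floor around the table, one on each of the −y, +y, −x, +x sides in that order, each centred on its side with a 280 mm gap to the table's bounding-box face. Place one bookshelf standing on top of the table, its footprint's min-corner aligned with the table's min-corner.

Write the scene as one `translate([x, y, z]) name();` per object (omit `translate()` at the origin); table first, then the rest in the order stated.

table();
translate([627, -556, 0]) stool();
translate([627, 1106, 0]) stool();
translate([-570, 275, 0]) stool();
translate([1824, 275, 0]) stool();
translate([0, 0, 760]) bookshelf();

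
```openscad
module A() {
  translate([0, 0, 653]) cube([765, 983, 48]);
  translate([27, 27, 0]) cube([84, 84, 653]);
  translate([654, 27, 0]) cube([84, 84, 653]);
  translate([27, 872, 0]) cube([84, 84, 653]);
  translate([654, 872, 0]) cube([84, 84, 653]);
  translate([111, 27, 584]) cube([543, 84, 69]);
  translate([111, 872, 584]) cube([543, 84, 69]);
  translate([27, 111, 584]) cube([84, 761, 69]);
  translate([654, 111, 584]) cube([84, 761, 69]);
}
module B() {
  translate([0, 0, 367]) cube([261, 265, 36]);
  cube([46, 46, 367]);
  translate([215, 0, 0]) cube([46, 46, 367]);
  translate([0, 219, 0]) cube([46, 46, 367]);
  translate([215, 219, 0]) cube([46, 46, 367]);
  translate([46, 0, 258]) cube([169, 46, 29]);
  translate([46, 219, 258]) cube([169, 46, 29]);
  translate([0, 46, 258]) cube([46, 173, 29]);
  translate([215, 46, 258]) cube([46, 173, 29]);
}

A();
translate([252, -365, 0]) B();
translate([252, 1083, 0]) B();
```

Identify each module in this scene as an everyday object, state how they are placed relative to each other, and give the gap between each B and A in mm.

A is a table. B is a stool. Two stools sit around the table at the −y, +y sides. The gap between each stool and the table is 100 mm.

Each stool's nearest face is 100 mm from the table's bounding box.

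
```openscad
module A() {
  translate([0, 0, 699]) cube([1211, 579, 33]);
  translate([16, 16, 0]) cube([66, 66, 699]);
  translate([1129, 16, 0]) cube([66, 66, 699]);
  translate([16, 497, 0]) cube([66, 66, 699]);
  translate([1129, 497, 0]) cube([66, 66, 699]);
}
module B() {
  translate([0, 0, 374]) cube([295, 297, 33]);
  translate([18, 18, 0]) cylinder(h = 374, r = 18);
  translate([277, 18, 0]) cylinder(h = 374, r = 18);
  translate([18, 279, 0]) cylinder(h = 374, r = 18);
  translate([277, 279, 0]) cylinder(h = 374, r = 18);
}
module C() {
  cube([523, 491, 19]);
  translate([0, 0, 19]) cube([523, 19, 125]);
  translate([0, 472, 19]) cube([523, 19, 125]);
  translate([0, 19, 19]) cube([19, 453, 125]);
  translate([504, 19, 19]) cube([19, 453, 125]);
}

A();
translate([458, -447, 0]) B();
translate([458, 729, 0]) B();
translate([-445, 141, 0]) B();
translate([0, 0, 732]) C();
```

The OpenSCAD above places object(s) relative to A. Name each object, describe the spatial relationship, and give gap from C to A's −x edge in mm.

A is a table. B is a stool. C is an open box. Three stools sit around the table at the −y, +y, −x sides. The open box is on top of the table. The gap from the open box to the table's −x edge is 0 mm.

The open box's min-x is at 0; the table's min-x is 0; gap = 0 mm.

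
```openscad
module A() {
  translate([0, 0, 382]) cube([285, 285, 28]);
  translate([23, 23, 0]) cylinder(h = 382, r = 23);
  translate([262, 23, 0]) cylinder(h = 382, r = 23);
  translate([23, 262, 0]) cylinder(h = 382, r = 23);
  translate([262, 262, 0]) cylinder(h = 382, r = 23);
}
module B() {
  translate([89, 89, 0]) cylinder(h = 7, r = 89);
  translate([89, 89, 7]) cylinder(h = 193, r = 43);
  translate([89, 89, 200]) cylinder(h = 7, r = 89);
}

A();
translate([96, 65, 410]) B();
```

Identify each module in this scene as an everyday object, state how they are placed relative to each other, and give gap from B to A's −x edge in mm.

The spool's min-x is at 96; the stool's min-x is 0; gap = 96 mm.

A is a stool. B is a spool. The spool is on top of the stool. The gap from the spool to the stool's −x edge is 96 mm.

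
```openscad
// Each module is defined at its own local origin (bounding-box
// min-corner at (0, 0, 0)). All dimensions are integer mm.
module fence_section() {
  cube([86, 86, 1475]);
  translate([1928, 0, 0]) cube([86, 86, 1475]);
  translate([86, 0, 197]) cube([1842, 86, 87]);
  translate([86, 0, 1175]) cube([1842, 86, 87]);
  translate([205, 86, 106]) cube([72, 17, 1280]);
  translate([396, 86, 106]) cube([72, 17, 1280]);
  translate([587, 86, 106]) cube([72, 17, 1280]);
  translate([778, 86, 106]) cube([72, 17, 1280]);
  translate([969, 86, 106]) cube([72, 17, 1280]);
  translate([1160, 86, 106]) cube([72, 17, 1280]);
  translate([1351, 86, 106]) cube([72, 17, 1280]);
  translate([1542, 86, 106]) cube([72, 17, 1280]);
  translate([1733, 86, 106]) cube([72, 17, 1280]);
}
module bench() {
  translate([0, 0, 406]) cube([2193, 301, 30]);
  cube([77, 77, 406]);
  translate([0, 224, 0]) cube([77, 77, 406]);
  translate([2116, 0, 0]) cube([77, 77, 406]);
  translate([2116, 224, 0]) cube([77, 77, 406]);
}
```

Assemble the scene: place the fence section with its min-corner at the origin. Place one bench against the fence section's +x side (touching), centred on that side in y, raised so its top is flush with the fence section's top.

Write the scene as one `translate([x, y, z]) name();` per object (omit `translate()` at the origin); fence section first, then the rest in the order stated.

fence_section();
translate([2014, -99, 1039]) bench();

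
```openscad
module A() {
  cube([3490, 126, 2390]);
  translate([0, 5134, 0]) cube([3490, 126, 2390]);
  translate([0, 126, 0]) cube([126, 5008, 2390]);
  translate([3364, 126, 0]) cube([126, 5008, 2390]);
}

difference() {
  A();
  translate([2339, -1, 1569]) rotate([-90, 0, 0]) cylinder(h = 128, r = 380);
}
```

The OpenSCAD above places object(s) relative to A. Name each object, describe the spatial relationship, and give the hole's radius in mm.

The subtracted cylinder has r = 380 mm.

A is a house frame. The house frame has a circular hole through its front wall. The hole's radius is 380 mm.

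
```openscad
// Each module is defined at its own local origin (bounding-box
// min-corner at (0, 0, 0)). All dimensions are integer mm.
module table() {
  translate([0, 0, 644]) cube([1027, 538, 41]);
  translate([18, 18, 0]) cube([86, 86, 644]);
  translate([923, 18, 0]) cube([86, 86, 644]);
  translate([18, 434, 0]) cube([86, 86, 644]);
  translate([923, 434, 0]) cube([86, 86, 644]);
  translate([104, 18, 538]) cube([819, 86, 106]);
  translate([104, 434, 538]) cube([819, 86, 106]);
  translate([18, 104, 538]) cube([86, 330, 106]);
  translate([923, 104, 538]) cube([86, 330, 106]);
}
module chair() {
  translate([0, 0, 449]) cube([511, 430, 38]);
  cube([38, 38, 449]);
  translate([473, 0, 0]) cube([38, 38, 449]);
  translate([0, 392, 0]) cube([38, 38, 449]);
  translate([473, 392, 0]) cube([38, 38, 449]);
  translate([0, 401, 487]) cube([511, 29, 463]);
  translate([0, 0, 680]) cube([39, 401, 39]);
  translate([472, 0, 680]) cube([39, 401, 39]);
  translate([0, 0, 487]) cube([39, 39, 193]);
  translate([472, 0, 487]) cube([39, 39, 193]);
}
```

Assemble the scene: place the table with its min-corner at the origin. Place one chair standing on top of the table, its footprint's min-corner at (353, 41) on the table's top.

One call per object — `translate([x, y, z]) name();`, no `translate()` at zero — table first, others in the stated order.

table();
translate([353, 41, 685]) chair();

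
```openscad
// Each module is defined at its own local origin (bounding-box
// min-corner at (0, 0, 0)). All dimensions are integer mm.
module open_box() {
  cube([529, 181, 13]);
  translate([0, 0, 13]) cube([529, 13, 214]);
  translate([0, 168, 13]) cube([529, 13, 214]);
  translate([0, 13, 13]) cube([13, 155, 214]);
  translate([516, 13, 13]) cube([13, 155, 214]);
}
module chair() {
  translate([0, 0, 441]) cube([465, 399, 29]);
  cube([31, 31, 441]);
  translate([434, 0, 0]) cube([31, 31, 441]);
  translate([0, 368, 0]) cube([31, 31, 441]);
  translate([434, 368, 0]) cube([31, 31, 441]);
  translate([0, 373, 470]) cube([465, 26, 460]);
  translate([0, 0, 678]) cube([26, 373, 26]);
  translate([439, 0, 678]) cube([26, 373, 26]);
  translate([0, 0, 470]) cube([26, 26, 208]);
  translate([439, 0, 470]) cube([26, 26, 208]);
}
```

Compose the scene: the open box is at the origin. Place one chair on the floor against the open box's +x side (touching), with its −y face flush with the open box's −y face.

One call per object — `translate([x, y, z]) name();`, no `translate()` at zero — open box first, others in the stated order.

open_box();
translate([529, 0, 0]) chair();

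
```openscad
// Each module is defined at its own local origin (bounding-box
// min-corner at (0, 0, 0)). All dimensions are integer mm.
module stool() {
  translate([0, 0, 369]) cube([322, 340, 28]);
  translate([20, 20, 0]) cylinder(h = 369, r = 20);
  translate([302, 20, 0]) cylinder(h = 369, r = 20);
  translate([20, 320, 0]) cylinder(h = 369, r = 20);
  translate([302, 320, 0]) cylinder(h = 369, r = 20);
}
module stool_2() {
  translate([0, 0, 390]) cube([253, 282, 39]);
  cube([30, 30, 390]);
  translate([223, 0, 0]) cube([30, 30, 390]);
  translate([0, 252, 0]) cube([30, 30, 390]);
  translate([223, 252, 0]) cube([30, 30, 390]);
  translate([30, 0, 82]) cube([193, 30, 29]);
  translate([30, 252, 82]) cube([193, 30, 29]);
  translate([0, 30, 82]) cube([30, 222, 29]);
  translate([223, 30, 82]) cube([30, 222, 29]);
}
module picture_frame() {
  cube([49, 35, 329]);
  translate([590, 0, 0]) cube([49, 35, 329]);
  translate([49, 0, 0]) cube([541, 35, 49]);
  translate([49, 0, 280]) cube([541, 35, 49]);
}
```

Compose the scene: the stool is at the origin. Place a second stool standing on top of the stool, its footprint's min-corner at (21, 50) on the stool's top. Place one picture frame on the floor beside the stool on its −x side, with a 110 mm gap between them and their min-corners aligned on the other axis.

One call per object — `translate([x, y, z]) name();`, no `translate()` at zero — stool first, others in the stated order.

stool();
translate([21, 50, 397]) stool_2();
translate([-749, 0, 0]) picture_frame();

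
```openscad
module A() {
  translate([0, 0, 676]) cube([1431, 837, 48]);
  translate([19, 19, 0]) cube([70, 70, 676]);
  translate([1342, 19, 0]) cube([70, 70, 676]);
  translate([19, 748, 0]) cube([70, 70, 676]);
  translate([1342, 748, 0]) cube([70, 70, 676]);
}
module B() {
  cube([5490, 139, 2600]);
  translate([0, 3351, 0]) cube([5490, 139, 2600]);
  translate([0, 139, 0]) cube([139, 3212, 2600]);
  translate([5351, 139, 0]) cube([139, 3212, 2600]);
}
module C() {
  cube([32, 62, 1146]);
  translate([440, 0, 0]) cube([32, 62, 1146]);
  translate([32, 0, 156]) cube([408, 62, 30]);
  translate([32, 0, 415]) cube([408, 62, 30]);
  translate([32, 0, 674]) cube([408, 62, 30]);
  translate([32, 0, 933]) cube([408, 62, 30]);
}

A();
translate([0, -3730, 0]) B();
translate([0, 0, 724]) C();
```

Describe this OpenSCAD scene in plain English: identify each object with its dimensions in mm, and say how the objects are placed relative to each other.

A is a rectangular dining table. The top is 1431×837×48 mm with its upper surface at z = 724 mm. It stands on four 70×70 mm square legs, each inset 19 mm from the nearest pair of top edges, running from the floor to the underside of the top.

B is the wall frame of a small rectangular building: four walls, each 2600 mm tall and 139 mm thick, enclosing a footprint 5490 mm (x) by 3490 mm (y) outside-to-outside, with no floor or roof. The front and back walls (the −y and +y sides) span the full width; the two side walls fit between them.

C is a wooden ladder with two side rails of 32×62 mm section and 1146 mm height, set 472 mm apart overall. Between them run 4 rectangular rungs (62 mm deep, 30 mm thick), front faces flush with the rails' −y face. The bottom of the first rung is 156 mm above the floor and each subsequent rung is 259 mm higher than the one below.

The house frame is on the floor beside the table on its −y side. The ladder is on top of the table.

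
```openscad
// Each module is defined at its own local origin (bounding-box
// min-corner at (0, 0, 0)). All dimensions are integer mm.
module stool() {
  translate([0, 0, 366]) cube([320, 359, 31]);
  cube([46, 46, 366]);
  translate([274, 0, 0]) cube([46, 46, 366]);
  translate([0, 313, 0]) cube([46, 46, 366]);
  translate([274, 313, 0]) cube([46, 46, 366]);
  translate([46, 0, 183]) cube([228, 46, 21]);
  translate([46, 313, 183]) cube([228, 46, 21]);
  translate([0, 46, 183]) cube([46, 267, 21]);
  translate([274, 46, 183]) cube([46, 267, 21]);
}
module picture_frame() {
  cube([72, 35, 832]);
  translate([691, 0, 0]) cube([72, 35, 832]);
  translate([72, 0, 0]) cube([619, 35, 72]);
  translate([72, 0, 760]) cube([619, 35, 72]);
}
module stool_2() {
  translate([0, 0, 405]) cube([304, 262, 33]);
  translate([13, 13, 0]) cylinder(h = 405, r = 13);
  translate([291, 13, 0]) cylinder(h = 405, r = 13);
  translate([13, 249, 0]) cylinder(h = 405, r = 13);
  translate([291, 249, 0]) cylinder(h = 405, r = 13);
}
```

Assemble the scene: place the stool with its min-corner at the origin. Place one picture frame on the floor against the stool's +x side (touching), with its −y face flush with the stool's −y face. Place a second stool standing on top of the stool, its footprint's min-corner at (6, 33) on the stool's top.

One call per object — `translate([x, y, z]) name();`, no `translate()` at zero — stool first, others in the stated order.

stool();
translate([320, 0, 0]) picture_frame();
translate([6, 33, 397]) stool_2();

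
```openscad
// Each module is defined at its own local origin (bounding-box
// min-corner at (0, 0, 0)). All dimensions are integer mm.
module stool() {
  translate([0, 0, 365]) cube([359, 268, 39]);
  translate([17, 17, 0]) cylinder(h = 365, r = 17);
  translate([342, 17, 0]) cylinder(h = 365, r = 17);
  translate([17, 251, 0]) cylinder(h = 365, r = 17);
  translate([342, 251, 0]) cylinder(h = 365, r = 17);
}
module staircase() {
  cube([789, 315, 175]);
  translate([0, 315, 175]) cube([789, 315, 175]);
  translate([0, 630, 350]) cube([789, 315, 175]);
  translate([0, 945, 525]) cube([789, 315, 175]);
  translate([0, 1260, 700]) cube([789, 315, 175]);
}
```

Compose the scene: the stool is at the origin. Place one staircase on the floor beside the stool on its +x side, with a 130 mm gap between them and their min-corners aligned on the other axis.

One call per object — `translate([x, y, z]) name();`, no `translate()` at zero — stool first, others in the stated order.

stool();
translate([489, 0, 0]) staircase();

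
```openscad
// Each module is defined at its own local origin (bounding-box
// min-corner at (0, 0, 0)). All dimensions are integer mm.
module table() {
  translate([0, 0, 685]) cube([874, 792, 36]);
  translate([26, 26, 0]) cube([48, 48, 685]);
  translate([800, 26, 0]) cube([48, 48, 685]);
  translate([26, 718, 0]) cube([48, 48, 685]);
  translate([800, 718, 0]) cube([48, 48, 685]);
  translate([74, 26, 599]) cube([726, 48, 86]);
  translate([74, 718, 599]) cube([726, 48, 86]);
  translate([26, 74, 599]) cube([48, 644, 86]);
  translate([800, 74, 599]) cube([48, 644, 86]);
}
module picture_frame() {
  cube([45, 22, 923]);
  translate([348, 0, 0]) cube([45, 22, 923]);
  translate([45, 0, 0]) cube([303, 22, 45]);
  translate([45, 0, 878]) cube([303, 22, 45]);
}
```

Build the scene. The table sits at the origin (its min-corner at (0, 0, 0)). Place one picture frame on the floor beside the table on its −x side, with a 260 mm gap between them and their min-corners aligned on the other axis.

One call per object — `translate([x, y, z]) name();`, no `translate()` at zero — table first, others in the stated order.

table();
translate([-653, 0, 0]) picture_frame();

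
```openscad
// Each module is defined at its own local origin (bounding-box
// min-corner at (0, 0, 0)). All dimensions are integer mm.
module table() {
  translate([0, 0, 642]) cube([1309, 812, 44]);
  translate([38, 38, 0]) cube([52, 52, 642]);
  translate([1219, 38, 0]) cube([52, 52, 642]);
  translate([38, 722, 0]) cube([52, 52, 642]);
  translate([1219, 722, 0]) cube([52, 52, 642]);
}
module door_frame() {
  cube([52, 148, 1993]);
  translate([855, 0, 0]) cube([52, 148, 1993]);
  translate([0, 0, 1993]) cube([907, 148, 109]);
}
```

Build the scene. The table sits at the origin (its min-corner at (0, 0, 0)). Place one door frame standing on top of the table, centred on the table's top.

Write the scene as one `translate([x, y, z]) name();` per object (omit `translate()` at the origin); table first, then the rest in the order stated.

table();
translate([201, 332, 686]) door_frame();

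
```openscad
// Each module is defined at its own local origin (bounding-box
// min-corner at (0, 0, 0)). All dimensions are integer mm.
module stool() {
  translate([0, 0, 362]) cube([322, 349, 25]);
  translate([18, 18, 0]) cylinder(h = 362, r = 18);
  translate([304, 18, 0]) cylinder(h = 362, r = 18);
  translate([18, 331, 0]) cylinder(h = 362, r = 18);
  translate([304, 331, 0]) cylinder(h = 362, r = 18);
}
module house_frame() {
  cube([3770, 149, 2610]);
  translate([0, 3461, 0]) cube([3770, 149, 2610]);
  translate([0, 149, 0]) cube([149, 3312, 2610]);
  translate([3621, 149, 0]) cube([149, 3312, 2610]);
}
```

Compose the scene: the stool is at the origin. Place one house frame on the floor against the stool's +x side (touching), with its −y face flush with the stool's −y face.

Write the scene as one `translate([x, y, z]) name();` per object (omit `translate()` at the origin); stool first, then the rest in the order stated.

stool();
translate([322, 0, 0]) house_frame();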